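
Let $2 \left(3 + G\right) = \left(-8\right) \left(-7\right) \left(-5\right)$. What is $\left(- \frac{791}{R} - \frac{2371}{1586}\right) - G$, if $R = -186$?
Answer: $\frac{10749487}{73749} \approx 145.76$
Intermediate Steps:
$G = -143$ ($G = -3 + \frac{\left(-8\right) \left(-7\right) \left(-5\right)}{2} = -3 + \frac{56 \left(-5\right)}{2} = -3 + \frac{1}{2} \left(-280\right) = -3 - 140 = -143$)
$\left(- \frac{791}{R} - \frac{2371}{1586}\right) - G = \left(- \frac{791}{-186} - \frac{2371}{1586}\right) - -143 = \left(\left(-791\right) \left(- \frac{1}{186}\right) - \frac{2371}{1586}\right) + 143 = \left(\frac{791}{186} - \frac{2371}{1586}\right) + 143 = \frac{203380}{73749} + 143 = \frac{10749487}{73749}$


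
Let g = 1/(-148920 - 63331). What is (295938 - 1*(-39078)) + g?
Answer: 71107481015/212251 ≈ 3.3502e+5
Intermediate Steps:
g = -1/212251 (g = 1/(-212251) = -1/212251 ≈ -4.7114e-6)
(295938 - 1*(-39078)) + g = (295938 - 1*(-39078)) - 1/212251 = (295938 + 39078) - 1/212251 = 335016 - 1/212251 = 71107481015/212251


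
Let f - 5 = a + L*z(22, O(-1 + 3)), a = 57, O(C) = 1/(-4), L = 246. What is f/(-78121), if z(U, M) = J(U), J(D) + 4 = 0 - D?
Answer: 6334/78121 ≈ 0.081079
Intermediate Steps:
O(C) = -1/4
J(D) = -4 - D (J(D) = -4 + (0 - D) = -4 - D)
z(U, M) = -4 - U
f = -6334 (f = 5 + (57 + 246*(-4 - 1*22)) = 5 + (57 + 246*(-4 - 22)) = 5 + (57 + 246*(-26)) = 5 + (57 - 6396) = 5 - 6339 = -6334)
f/(-78121) = -6334/(-78121) = -6334*(-1/78121) = 6334/78121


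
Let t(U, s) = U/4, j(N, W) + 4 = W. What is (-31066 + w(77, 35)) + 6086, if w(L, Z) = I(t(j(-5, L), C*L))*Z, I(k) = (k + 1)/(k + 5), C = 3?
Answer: -2320445/93 ≈ -24951.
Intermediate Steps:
j(N, W) = -4 + W
t(U, s) = U/4 (t(U, s) = U*(1/4) = U/4)
I(k) = (1 + k)/(5 + k)
w(L, Z) = L*Z/(4*(4 + L/4)) (w(L, Z) = ((1 + (-4 + L)/4)/(5 + (-4 + L)/4))*Z = ((1 + (-1 + L/4))/(5 + (-1 + L/4)))*Z = ((L/4)/(4 + L/4))*Z = (L/(4*(4 + L/4)))*Z = L*Z/(4*(4 + L/4)))
(-31066 + w(77, 35)) + 6086 = (-31066 + 77*35/(16 + 77)) + 6086 = (-31066 + 77*35/93) + 6086 = (-31066 + 77*35*(1/93)) + 6086 = (-31066 + 2695/93) + 6086 = -2886443/93 + 6086 = -2320445/93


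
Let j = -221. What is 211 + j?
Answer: -10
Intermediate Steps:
211 + j = 211 - 221 = -10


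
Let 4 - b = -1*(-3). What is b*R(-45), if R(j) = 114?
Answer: 114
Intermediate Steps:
b = 1 (b = 4 - (-1)*(-3) = 4 - 1*3 = 4 - 3 = 1)
b*R(-45) = 1*114 = 114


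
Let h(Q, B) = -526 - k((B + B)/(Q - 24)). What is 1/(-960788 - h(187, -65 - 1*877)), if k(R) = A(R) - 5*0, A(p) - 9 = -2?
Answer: -1/960255 ≈ -1.0414e-6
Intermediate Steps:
A(p) = 7 (A(p) = 9 - 2 = 7)
k(R) = 7 (k(R) = 7 - 5*0 = 7 + 0 = 7)
h(Q, B) = -533 (h(Q, B) = -526 - 1*7 = -526 - 7 = -533)
1/(-960788 - h(187, -65 - 1*877)) = 1/(-960788 - 1*(-533)) = 1/(-960788 + 533) = 1/(-960255) = -1/960255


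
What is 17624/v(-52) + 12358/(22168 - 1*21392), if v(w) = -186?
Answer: -2844409/36084 ≈ -78.827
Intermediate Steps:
17624/v(-52) + 12358/(22168 - 1*21392) = 17624/(-186) + 12358/(22168 - 1*21392) = 17624*(-1/186) + 12358/(22168 - 21392) = -8812/93 + 12358/776 = -8812/93 + 12358*(1/776) = -8812/93 + 6179/388 = -2844409/36084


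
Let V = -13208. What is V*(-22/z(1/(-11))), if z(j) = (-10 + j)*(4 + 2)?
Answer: -1598168/333 ≈ -4799.3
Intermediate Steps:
z(j) = -60 + 6*j (z(j) = (-10 + j)*6 = -60 + 6*j)
V*(-22/z(1/(-11))) = -(-290576)/(-60 + 6/(-11)) = -(-290576)/(-60 + 6*(-1/11)) = -(-290576)/(-60 - 6/11) = -(-290576)/(-666/11) = -(-290576)*(-11)/666 = -13208*121/333 = -1598168/333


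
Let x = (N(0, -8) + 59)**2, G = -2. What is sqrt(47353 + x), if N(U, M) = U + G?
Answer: sqrt(50602) ≈ 224.95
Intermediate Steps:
N(U, M) = -2 + U (N(U, M) = U - 2 = -2 + U)
x = 3249 (x = ((-2 + 0) + 59)**2 = (-2 + 59)**2 = 57**2 = 3249)
sqrt(47353 + x) = sqrt(47353 + 3249) = sqrt(50602)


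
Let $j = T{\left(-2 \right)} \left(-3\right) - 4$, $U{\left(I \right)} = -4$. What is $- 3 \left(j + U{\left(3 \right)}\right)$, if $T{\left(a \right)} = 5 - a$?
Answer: $87$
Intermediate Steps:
$j = -25$ ($j = \left(5 - -2\right) \left(-3\right) - 4 = \left(5 + 2\right) \left(-3\right) - 4 = 7 \left(-3\right) - 4 = -21 - 4 = -25$)
$- 3 \left(j + U{\left(3 \right)}\right) = - 3 \left(-25 - 4\right) = \left(-3\right) \left(-29\right) = 87$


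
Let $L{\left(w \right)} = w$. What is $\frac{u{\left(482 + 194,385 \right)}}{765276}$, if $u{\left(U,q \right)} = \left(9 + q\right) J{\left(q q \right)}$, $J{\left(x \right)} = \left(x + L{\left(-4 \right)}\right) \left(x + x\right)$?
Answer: $\frac{1442700457275}{63773} \approx 2.2622 \cdot 10^{7}$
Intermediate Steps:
$J{\left(x \right)} = 2 x \left(-4 + x\right)$ ($J{\left(x \right)} = \left(x - 4\right) \left(x + x\right) = \left(-4 + x\right) 2 x = 2 x \left(-4 + x\right)$)
$u{\left(U,q \right)} = 2 q^{2} \left(-4 + q^{2}\right) \left(9 + q\right)$ ($u{\left(U,q \right)} = \left(9 + q\right) 2 q q \left(-4 + q q\right) = \left(9 + q\right) 2 q^{2} \left(-4 + q^{2}\right) = 2 q^{2} \left(-4 + q^{2}\right) \left(9 + q\right)$)
$\frac{u{\left(482 + 194,385 \right)}}{765276} = \frac{2 \cdot 385^{2} \left(-4 + 385^{2}\right) \left(9 + 385\right)}{765276} = 2 \cdot 148225 \left(-4 + 148225\right) 394 \cdot \frac{1}{765276} = 2 \cdot 148225 \cdot 148221 \cdot 394 \cdot \frac{1}{765276} = 17312405487300 \cdot \frac{1}{765276} = \frac{1442700457275}{63773}$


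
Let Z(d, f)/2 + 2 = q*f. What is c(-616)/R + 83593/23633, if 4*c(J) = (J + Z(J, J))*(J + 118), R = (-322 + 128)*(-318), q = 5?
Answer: 4184311831/242994506 ≈ 17.220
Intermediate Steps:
R = 61692 (R = -194*(-318) = 61692)
Z(d, f) = -4 + 10*f (Z(d, f) = -4 + 2*(5*f) = -4 + 10*f)
c(J) = (-4 + 11*J)*(118 + J)/4 (c(J) = ((J + (-4 + 10*J))*(J + 118))/4 = ((-4 + 11*J)*(118 + J))/4 = (-4 + 11*J)*(118 + J)/4)
c(-616)/R + 83593/23633 = (-118 + (11/4)*(-616)² + (647/2)*(-616))/61692 + 83593/23633 = (-118 + (11/4)*379456 - 199276)*(1/61692) + 83593*(1/23633) = (-118 + 1043504 - 199276)*(1/61692) + 83593/23633 = 844110*(1/61692) + 83593/23633 = 140685/10282 + 83593/23633 = 4184311831/242994506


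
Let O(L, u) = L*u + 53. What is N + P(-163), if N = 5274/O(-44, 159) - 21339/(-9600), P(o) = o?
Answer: -3588960041/22217600 ≈ -161.54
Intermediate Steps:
O(L, u) = 53 + L*u
N = 32508759/22217600 (N = 5274/(53 - 44*159) - 21339/(-9600) = 5274/(53 - 6996) - 21339*(-1/9600) = 5274/(-6943) + 7113/3200 = 5274*(-1/6943) + 7113/3200 = -5274/6943 + 7113/3200 = 32508759/22217600 ≈ 1.4632)
N + P(-163) = 32508759/22217600 - 163 = -3588960041/22217600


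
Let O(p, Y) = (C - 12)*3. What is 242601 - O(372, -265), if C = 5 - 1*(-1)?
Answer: 242619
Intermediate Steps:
C = 6 (C = 5 + 1 = 6)
O(p, Y) = -18 (O(p, Y) = (6 - 12)*3 = -6*3 = -18)
242601 - O(372, -265) = 242601 - 1*(-18) = 242601 + 18 = 242619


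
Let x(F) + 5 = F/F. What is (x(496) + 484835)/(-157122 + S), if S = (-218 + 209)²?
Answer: -484831/157041 ≈ -3.0873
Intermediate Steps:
x(F) = -4 (x(F) = -5 + F/F = -5 + 1 = -4)
S = 81 (S = (-9)² = 81)
(x(496) + 484835)/(-157122 + S) = (-4 + 484835)/(-157122 + 81) = 484831/(-157041) = 484831*(-1/157041) = -484831/157041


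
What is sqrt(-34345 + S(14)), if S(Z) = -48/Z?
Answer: I*sqrt(1683073)/7 ≈ 185.33*I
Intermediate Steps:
sqrt(-34345 + S(14)) = sqrt(-34345 - 48/14) = sqrt(-34345 - 48*1/14) = sqrt(-34345 - 24/7) = sqrt(-240439/7) = I*sqrt(1683073)/7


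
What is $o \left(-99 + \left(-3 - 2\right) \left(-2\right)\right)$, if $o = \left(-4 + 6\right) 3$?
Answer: $-534$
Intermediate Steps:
$o = 6$ ($o = 2 \cdot 3 = 6$)
$o \left(-99 + \left(-3 - 2\right) \left(-2\right)\right) = 6 \left(-99 + \left(-3 - 2\right) \left(-2\right)\right) = 6 \left(-99 - -10\right) = 6 \left(-99 + 10\right) = 6 \left(-89\right) = -534$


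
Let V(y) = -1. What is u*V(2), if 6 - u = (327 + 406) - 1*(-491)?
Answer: 1218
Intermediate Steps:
u = -1218 (u = 6 - ((327 + 406) - 1*(-491)) = 6 - (733 + 491) = 6 - 1*1224 = 6 - 1224 = -1218)
u*V(2) = -1218*(-1) = 1218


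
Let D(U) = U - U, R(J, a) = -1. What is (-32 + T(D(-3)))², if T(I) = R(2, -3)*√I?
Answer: 1024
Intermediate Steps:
D(U) = 0
T(I) = -√I
(-32 + T(D(-3)))² = (-32 - √0)² = (-32 - 1*0)² = (-32 + 0)² = (-32)² = 1024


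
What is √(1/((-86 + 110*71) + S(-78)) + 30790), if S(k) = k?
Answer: 23*√3402691734/7646 ≈ 175.47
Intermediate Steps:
√(1/((-86 + 110*71) + S(-78)) + 30790) = √(1/((-86 + 110*71) - 78) + 30790) = √(1/((-86 + 7810) - 78) + 30790) = √(1/(7724 - 78) + 30790) = √(1/7646 + 30790) = √(235420341/7646) = 23*√3402691734/7646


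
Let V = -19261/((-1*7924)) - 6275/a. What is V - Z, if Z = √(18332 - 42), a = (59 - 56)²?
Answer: -49549751/71316 - √18290 ≈ -830.03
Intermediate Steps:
a = 9 (a = 3² = 9)
Z = √18290 ≈ 135.24
V = -49549751/71316 (V = -19261/((-1*7924)) - 6275/9 = -19261/(-7924) - 6275*⅑ = -19261*(-1/7924) - 6275/9 = 19261/7924 - 6275/9 = -49549751/71316 ≈ -694.79)
V - Z = -49549751/71316 - √18290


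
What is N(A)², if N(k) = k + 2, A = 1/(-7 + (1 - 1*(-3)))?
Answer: 25/9 ≈ 2.7778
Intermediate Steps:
A = -⅓ (A = 1/(-7 + (1 + 3)) = 1/(-7 + 4) = 1/(-3) = -⅓ ≈ -0.33333)
N(k) = 2 + k
N(A)² = (2 - ⅓)² = (5/3)² = 25/9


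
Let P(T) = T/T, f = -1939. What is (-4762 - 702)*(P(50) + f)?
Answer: 10589232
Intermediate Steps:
P(T) = 1
(-4762 - 702)*(P(50) + f) = (-4762 - 702)*(1 - 1939) = -5464*(-1938) = 10589232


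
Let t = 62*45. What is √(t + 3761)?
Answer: √6551 ≈ 80.938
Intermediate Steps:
t = 2790
√(t + 3761) = √(2790 + 3761) = √6551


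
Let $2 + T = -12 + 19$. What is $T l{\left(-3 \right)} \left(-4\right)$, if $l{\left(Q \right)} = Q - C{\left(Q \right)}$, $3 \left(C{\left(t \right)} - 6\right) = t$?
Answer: $160$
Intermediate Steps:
$C{\left(t \right)} = 6 + \frac{t}{3}$
$T = 5$ ($T = -2 + \left(-12 + 19\right) = -2 + 7 = 5$)
$l{\left(Q \right)} = -6 + \frac{2 Q}{3}$ ($l{\left(Q \right)} = Q - \left(6 + \frac{Q}{3}\right) = -6 + \frac{2 Q}{3}$)
$T l{\left(-3 \right)} \left(-4\right) = 5 \left(-6 + \frac{2}{3} \left(-3\right)\right) \left(-4\right) = 5 \left(-6 - 2\right) \left(-4\right) = 5 \left(-8\right) \left(-4\right) = \left(-40\right) \left(-4\right) = 160$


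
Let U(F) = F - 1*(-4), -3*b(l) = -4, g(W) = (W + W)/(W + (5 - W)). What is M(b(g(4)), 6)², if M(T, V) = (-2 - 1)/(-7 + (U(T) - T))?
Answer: 1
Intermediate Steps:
g(W) = 2*W/5 (g(W) = (2*W)/5 = (2*W)*(⅕) = 2*W/5)
b(l) = 4/3 (b(l) = -⅓*(-4) = 4/3)
U(F) = 4 + F (U(F) = F + 4 = 4 + F)
M(T, V) = 1 (M(T, V) = (-2 - 1)/(-7 + ((4 + T) - T)) = -3/(-7 + 4) = -3/(-3) = -3*(-⅓) = 1)
M(b(g(4)), 6)² = 1² = 1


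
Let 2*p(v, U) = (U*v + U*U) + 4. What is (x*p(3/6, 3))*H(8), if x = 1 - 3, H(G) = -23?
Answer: 667/2 ≈ 333.50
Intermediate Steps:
p(v, U) = 2 + U²/2 + U*v/2 (p(v, U) = ((U*v + U*U) + 4)/2 = ((U*v + U²) + 4)/2 = ((U² + U*v) + 4)/2 = (4 + U² + U*v)/2 = 2 + U²/2 + U*v/2)
x = -2
(x*p(3/6, 3))*H(8) = -2*(2 + (½)*3² + (½)*3*(3/6))*(-23) = -2*(2 + (½)*9 + (½)*3*(3*(⅙)))*(-23) = -2*(2 + 9/2 + (½)*3*(½))*(-23) = -2*(2 + 9/2 + ¾)*(-23) = -2*29/4*(-23) = -29/2*(-23) = 667/2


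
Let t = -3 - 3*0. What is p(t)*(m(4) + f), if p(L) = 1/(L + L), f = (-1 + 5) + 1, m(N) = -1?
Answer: -2/3 ≈ -0.66667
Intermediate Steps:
f = 5 (f = 4 + 1 = 5)
t = -3 (t = -3 + 0 = -3)
p(L) = 1/(2*L)
p(t)*(m(4) + f) = ((1/2)/(-3))*(-1 + 5) = ((1/2)*(-1/3))*4 = -1/6*4 = -2/3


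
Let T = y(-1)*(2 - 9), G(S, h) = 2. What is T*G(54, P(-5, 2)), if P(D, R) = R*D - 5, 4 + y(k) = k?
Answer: 70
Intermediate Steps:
y(k) = -4 + k
P(D, R) = -5 + D*R (P(D, R) = D*R - 5 = -5 + D*R)
T = 35 (T = (-4 - 1)*(2 - 9) = -5*(-7) = 35)
T*G(54, P(-5, 2)) = 35*2 = 70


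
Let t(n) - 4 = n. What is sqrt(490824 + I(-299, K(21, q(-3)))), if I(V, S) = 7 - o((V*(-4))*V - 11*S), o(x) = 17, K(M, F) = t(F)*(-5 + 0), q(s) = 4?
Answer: sqrt(490814) ≈ 700.58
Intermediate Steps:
t(n) = 4 + n
K(M, F) = -20 - 5*F (K(M, F) = (4 + F)*(-5 + 0) = (4 + F)*(-5) = -20 - 5*F)
I(V, S) = -10 (I(V, S) = 7 - 1*17 = 7 - 17 = -10)
sqrt(490824 + I(-299, K(21, q(-3)))) = sqrt(490824 - 10) = sqrt(490814)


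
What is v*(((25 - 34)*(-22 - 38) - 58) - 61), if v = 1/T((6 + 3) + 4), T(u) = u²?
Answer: 421/169 ≈ 2.4911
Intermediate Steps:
v = 1/169 (v = 1/(((6 + 3) + 4)²) = 1/((9 + 4)²) = 1/(13²) = 1/169 ≈ 0.0059172)
v*(((25 - 34)*(-22 - 38) - 58) - 61) = (((25 - 34)*(-22 - 38) - 58) - 61)/169 = ((-9*(-60) - 58) - 61)/169 = ((540 - 58) - 61)/169 = (482 - 61)/169 = (1/169)*421 = 421/169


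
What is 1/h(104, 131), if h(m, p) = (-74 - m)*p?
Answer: -1/23318 ≈ -4.2885e-5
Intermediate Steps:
h(m, p) = p*(-74 - m)
1/h(104, 131) = 1/(-1*131*(74 + 104)) = 1/(-1*131*178) = 1/(-23318) = -1/23318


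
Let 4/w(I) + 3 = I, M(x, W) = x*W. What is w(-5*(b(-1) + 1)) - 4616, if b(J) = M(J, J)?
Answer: -60012/13 ≈ -4616.3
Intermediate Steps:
M(x, W) = W*x
b(J) = J**2 (b(J) = J*J = J**2)
w(I) = 4/(-3 + I)
w(-5*(b(-1) + 1)) - 4616 = 4/(-3 - 5*((-1)**2 + 1)) - 4616 = 4/(-3 - 5*(1 + 1)) - 4616 = 4/(-3 - 5*2) - 4616 = 4/(-3 - 10) - 4616 = 4/(-13) - 4616 = 4*(-1/13) - 4616 = -4/13 - 4616 = -60012/13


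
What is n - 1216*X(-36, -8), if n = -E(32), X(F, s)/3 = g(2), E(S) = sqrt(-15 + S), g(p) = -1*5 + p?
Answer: 10944 - sqrt(17) ≈ 10940.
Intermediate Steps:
g(p) = -5 + p
X(F, s) = -9 (X(F, s) = 3*(-5 + 2) = 3*(-3) = -9)
n = -sqrt(17) (n = -sqrt(-15 + 32) = -sqrt(17) ≈ -4.1231)
n - 1216*X(-36, -8) = -sqrt(17) - 1216*(-9) = -sqrt(17) + 10944 = 10944 - sqrt(17)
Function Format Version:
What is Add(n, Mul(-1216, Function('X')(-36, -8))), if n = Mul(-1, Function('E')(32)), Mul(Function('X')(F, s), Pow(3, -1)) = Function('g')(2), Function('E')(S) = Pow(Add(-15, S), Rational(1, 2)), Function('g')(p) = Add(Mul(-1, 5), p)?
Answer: Add(10944, Mul(-1, Pow(17, Rational(1, 2)))) ≈ 10940.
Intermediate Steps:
Function('g')(p) = Add(-5, p)
Function('X')(F, s) = -9 (Function('X')(F, s) = Mul(3, Add(-5, 2)) = Mul(3, -3) = -9)
n = Mul(-1, Pow(17, Rational(1, 2))) (n = Mul(-1, Pow(Add(-15, 32), Rational(1, 2))) = Mul(-1, Pow(17, Rational(1, 2))) ≈ -4.1231)
Add(n, Mul(-1216, Function('X')(-36, -8))) = Add(Mul(-1, Pow(17, Rational(1, 2))), Mul(-1216, -9)) = Add(Mul(-1, Pow(17, Rational(1, 2))), 10944) = Add(10944, Mul(-1, Pow(17, Rational(1, 2))))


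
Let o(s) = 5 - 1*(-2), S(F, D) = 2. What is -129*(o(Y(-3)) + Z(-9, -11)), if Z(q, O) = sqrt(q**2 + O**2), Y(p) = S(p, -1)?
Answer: -903 - 129*sqrt(202) ≈ -2736.4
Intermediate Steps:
Y(p) = 2
o(s) = 7 (o(s) = 5 + 2 = 7)
Z(q, O) = sqrt(O**2 + q**2)
-129*(o(Y(-3)) + Z(-9, -11)) = -129*(7 + sqrt((-11)**2 + (-9)**2)) = -129*(7 + sqrt(121 + 81)) = -129*(7 + sqrt(202)) = -903 - 129*sqrt(202)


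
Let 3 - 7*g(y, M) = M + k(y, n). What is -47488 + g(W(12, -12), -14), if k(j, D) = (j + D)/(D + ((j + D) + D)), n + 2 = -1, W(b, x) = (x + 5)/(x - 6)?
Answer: -51521892/1085 ≈ -47486.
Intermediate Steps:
W(b, x) = (5 + x)/(-6 + x)
n = -3 (n = -2 - 1 = -3)
k(j, D) = (D + j)/(j + 3*D) (k(j, D) = (D + j)/(D + ((D + j) + D)) = (D + j)/(D + (j + 2*D)) = (D + j)/(j + 3*D))
g(y, M) = 3/7 - M/7 - (-3 + y)/(7*(-9 + y)) (g(y, M) = 3/7 - (M + (-3 + y)/(y + 3*(-3)))/7 = 3/7 - (M + (-3 + y)/(y - 9))/7 = 3/7 - (M + (-3 + y)/(-9 + y))/7 = 3/7 + (-M/7 - (-3 + y)/(7*(-9 + y))) = 3/7 - M/7 - (-3 + y)/(7*(-9 + y)))
-47488 + g(W(12, -12), -14) = -47488 + (3 - (5 - 12)/(-6 - 12) + (-9 + (5 - 12)/(-6 - 12))*(3 - 1*(-14)))/(7*(-9 + (5 - 12)/(-6 - 12))) = -47488 + (3 - (-7)/(-18) + (-9 - 7/(-18))*(3 + 14))/(7*(-9 - 7/(-18))) = -47488 + (3 - (-1)*(-7)/18 + (-9 - 1/18*(-7))*17)/(7*(-9 - 1/18*(-7))) = -47488 + (3 - 1*7/18 + (-9 + 7/18)*17)/(7*(-9 + 7/18)) = -47488 + (3 - 7/18 - 155/18*17)/(7*(-155/18)) = -47488 + (⅐)*(-18/155)*(3 - 7/18 - 2635/18) = -47488 + (⅐)*(-18/155)*(-1294/9) = -47488 + 2588/1085 = -51521892/1085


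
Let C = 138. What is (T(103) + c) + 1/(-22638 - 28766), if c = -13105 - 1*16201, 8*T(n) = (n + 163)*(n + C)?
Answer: -547266261/25702 ≈ -21293.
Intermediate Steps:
T(n) = (138 + n)*(163 + n)/8 (T(n) = ((n + 163)*(n + 138))/8 = ((163 + n)*(138 + n))/8 = ((138 + n)*(163 + n))/8 = (138 + n)*(163 + n)/8)
c = -29306 (c = -13105 - 16201 = -29306)
(T(103) + c) + 1/(-22638 - 28766) = ((11247/4 + (1/8)*103**2 + (301/8)*103) - 29306) + 1/(-22638 - 28766) = ((11247/4 + (1/8)*10609 + 31003/8) - 29306) + 1/(-51404) = ((11247/4 + 10609/8 + 31003/8) - 29306) - 1/51404 = (32053/4 - 29306) - 1/51404 = -85171/4 - 1/51404 = -547266261/25702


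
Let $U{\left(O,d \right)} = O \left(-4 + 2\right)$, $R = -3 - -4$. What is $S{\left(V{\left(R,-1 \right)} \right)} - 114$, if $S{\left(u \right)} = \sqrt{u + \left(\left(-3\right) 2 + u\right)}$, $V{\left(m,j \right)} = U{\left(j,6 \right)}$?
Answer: $-114 + i \sqrt{2} \approx -114.0 + 1.4142 i$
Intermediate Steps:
$R = 1$ ($R = -3 + 4 = 1$)
$U{\left(O,d \right)} = - 2 O$ ($U{\left(O,d \right)} = O \left(-2\right) = - 2 O$)
$V{\left(m,j \right)} = - 2 j$
$S{\left(u \right)} = \sqrt{-6 + 2 u}$ ($S{\left(u \right)} = \sqrt{u + \left(-6 + u\right)} = \sqrt{-6 + 2 u}$)
$S{\left(V{\left(R,-1 \right)} \right)} - 114 = \sqrt{-6 + 2 \left(\left(-2\right) \left(-1\right)\right)} - 114 = \sqrt{-6 + 2 \cdot 2} - 114 = \sqrt{-6 + 4} - 114 = \sqrt{-2} - 114 = i \sqrt{2} - 114 = -114 + i \sqrt{2}$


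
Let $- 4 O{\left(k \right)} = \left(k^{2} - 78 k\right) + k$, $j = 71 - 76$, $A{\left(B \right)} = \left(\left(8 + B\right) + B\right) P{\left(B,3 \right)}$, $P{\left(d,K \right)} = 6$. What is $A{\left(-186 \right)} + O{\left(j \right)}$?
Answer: $- \frac{4573}{2} \approx -2286.5$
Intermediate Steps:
$A{\left(B \right)} = 48 + 12 B$ ($A{\left(B \right)} = \left(\left(8 + B\right) + B\right) 6 = \left(8 + 2 B\right) 6 = 48 + 12 B$)
$j = -5$ ($j = 71 - 76 = -5$)
$O{\left(k \right)} = - \frac{k^{2}}{4} + \frac{77 k}{4}$ ($O{\left(k \right)} = - \frac{\left(k^{2} - 78 k\right) + k}{4} = - \frac{k^{2} - 77 k}{4} = - \frac{k^{2}}{4} + \frac{77 k}{4}$)
$A{\left(-186 \right)} + O{\left(j \right)} = \left(48 + 12 \left(-186\right)\right) + \frac{1}{4} \left(-5\right) \left(77 - -5\right) = \left(48 - 2232\right) + \frac{1}{4} \left(-5\right) \left(77 + 5\right) = -2184 + \frac{1}{4} \left(-5\right) 82 = -2184 - \frac{205}{2} = - \frac{4573}{2}$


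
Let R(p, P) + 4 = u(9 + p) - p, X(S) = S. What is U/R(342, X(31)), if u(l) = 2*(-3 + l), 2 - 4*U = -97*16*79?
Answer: 12261/140 ≈ 87.579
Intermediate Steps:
U = 61305/2 (U = ½ - (-97*16)*79/4 = ½ - (-388)*79 = ½ - ¼*(-122608) = ½ + 30652 = 61305/2 ≈ 30653.)
u(l) = -6 + 2*l
R(p, P) = 8 + p (R(p, P) = -4 + ((-6 + 2*(9 + p)) - p) = -4 + ((-6 + (18 + 2*p)) - p) = -4 + ((12 + 2*p) - p) = -4 + (12 + p) = 8 + p)
U/R(342, X(31)) = 61305/(2*(8 + 342)) = (61305/2)/350 = (61305/2)*(1/350) = 12261/140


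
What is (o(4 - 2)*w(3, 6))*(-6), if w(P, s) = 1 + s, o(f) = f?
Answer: -84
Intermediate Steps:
(o(4 - 2)*w(3, 6))*(-6) = ((4 - 2)*(1 + 6))*(-6) = (2*7)*(-6) = 14*(-6) = -84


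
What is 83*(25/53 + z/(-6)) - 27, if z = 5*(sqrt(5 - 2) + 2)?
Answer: -20063/159 - 415*sqrt(3)/6 ≈ -245.98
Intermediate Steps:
z = 10 + 5*sqrt(3) (z = 5*(sqrt(3) + 2) = 5*(2 + sqrt(3)) = 10 + 5*sqrt(3) ≈ 18.660)
83*(25/53 + z/(-6)) - 27 = 83*(25/53 + (10 + 5*sqrt(3))/(-6)) - 27 = 83*(25*(1/53) + (10 + 5*sqrt(3))*(-1/6)) - 27 = 83*(25/53 + (-5/3 - 5*sqrt(3)/6)) - 27 = 83*(-190/159 - 5*sqrt(3)/6) - 27 = (-15770/159 - 415*sqrt(3)/6) - 27 = -20063/159 - 415*sqrt(3)/6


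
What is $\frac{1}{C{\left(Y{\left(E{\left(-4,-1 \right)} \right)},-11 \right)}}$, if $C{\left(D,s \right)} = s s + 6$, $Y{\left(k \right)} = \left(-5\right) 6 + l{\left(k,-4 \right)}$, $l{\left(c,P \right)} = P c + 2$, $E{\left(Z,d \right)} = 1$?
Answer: $\frac{1}{127} \approx 0.007874$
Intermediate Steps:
$l{\left(c,P \right)} = 2 + P c$
$Y{\left(k \right)} = -28 - 4 k$ ($Y{\left(k \right)} = \left(-5\right) 6 - \left(-2 + 4 k\right) = -30 - \left(-2 + 4 k\right) = -28 - 4 k$)
$C{\left(D,s \right)} = 6 + s^{2}$ ($C{\left(D,s \right)} = s^{2} + 6 = 6 + s^{2}$)
$\frac{1}{C{\left(Y{\left(E{\left(-4,-1 \right)} \right)},-11 \right)}} = \frac{1}{6 + \left(-11\right)^{2}} = \frac{1}{6 + 121} = \frac{1}{127}$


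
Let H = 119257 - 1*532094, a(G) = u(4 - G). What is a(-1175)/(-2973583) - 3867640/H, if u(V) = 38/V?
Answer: 13559382529619674/1447346395180809 ≈ 9.3684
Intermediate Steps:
a(G) = 38/(4 - G)
H = -412837 (H = 119257 - 532094 = -412837)
a(-1175)/(-2973583) - 3867640/H = -38/(-4 - 1175)/(-2973583) - 3867640/(-412837) = -38/(-1179)*(-1/2973583) - 3867640*(-1/412837) = -38*(-1/1179)*(-1/2973583) + 3867640/412837 = (38/1179)*(-1/2973583) + 3867640/412837 = -38/3505854357 + 3867640/412837 = 13559382529619674/1447346395180809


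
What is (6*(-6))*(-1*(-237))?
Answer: -8532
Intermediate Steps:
(6*(-6))*(-1*(-237)) = -36*237 = -8532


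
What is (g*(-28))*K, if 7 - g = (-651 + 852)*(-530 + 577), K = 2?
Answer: 528640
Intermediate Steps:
g = -9440 (g = 7 - (-651 + 852)*(-530 + 577) = 7 - 201*47 = 7 - 1*9447 = 7 - 9447 = -9440)
(g*(-28))*K = -9440*(-28)*2 = 264320*2 = 528640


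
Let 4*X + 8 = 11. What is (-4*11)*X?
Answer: -33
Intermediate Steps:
X = ¾ (X = -2 + (¼)*11 = -2 + 11/4 = ¾ ≈ 0.75000)
(-4*11)*X = -4*11*(¾) = -44*¾ = -33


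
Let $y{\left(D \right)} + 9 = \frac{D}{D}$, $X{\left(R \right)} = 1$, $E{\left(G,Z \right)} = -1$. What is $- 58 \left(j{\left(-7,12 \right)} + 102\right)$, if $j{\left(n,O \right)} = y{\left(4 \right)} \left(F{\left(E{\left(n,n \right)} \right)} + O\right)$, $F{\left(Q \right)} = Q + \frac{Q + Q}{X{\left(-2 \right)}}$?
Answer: $-1740$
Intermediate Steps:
$y{\left(D \right)} = -8$ ($y{\left(D \right)} = -9 + \frac{D}{D} = -9 + 1 = -8$)
$F{\left(Q \right)} = 3 Q$ ($F{\left(Q \right)} = Q + \frac{Q + Q}{1} = Q + 2 Q 1 = Q + 2 Q = 3 Q$)
$j{\left(n,O \right)} = 24 - 8 O$ ($j{\left(n,O \right)} = - 8 \left(3 \left(-1\right) + O\right) = - 8 \left(-3 + O\right) = 24 - 8 O$)
$- 58 \left(j{\left(-7,12 \right)} + 102\right) = - 58 \left(\left(24 - 96\right) + 102\right) = - 58 \left(-72 + 102\right) = \left(-58\right) 30 = -1740$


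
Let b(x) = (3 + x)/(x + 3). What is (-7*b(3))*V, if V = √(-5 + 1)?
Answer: -14*I ≈ -14.0*I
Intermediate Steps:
b(x) = 1 (b(x) = (3 + x)/(3 + x) = 1)
V = 2*I (V = √(-4) = 2*I ≈ 2.0*I)
(-7*b(3))*V = (-7*1)*(2*I) = -14*I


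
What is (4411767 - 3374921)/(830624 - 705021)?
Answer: 1036846/125603 ≈ 8.2549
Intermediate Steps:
(4411767 - 3374921)/(830624 - 705021) = 1036846/125603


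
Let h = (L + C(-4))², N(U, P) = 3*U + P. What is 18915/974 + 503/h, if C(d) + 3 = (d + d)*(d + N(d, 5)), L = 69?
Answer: 224539031/11549692 ≈ 19.441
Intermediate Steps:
N(U, P) = P + 3*U
C(d) = -3 + 2*d*(5 + 4*d) (C(d) = -3 + (d + d)*(d + (5 + 3*d)) = -3 + (2*d)*(5 + 4*d) = -3 + 2*d*(5 + 4*d))
h = 23716 (h = (69 + (-3 + 8*(-4)² + 10*(-4)))² = (69 + (-3 + 8*16 - 40))² = (69 + (-3 + 128 - 40))² = (69 + 85)² = 154² = 23716)
18915/974 + 503/h = 18915/974 + 503/23716 = 224539031/11549692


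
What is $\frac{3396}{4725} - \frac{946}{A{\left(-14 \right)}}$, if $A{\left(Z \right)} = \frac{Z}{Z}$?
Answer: $- \frac{1488818}{1575} \approx -945.28$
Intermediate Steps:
$A{\left(Z \right)} = 1$
$\frac{3396}{4725} - \frac{946}{A{\left(-14 \right)}} = \frac{3396}{4725} - \frac{946}{1} = 3396 \cdot \frac{1}{4725} - 946 = \frac{1132}{1575} - 946 = - \frac{1488818}{1575}$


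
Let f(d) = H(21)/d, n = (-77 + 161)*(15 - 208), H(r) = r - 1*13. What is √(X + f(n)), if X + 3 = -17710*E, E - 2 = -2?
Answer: I*√49288533/4053 ≈ 1.7322*I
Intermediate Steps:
E = 0 (E = 2 - 2 = 0)
H(r) = -13 + r (H(r) = r - 13 = -13 + r)
n = -16212 (n = 84*(-193) = -16212)
X = -3 (X = -3 - 17710*0 = -3 + 0 = -3)
f(d) = 8/d (f(d) = (-13 + 21)/d = 8/d)
√(X + f(n)) = √(-3 + 8/(-16212)) = √(-3 + 8*(-1/16212)) = √(-3 - 2/4053) = √(-12161/4053) = I*√49288533/4053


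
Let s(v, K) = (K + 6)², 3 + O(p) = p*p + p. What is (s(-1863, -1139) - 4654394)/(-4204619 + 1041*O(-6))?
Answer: 3370705/4176512 ≈ 0.80706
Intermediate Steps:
O(p) = -3 + p + p² (O(p) = -3 + (p*p + p) = -3 + (p² + p) = -3 + (p + p²) = -3 + p + p²)
s(v, K) = (6 + K)²
(s(-1863, -1139) - 4654394)/(-4204619 + 1041*O(-6)) = ((6 - 1139)² - 4654394)/(-4204619 + 1041*(-3 - 6 + (-6)²)) = ((-1133)² - 4654394)/(-4204619 + 1041*(-3 - 6 + 36)) = (1283689 - 4654394)/(-4204619 + 1041*27) = -3370705/(-4204619 + 28107) = -3370705/(-4176512) = -3370705*(-1/4176512) = 3370705/4176512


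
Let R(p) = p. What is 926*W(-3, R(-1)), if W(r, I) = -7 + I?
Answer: -7408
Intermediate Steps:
926*W(-3, R(-1)) = 926*(-7 - 1) = 926*(-8) = -7408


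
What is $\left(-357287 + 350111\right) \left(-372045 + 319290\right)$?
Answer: $378569880$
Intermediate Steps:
$\left(-357287 + 350111\right) \left(-372045 + 319290\right) = \left(-7176\right) \left(-52755\right) = 378569880$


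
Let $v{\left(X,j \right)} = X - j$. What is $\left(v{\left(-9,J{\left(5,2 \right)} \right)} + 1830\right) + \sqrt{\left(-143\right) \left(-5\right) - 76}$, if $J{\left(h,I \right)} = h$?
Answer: $1816 + 3 \sqrt{71} \approx 1841.3$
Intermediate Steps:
$\left(v{\left(-9,J{\left(5,2 \right)} \right)} + 1830\right) + \sqrt{\left(-143\right) \left(-5\right) - 76} = \left(\left(-9 - 5\right) + 1830\right) + \sqrt{\left(-143\right) \left(-5\right) - 76} = \left(\left(-9 - 5\right) + 1830\right) + \sqrt{715 - 76} = \left(-14 + 1830\right) + \sqrt{639} = 1816 + 3 \sqrt{71}$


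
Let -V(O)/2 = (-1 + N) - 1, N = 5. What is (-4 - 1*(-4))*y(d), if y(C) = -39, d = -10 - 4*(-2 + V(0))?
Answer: 0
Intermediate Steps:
V(O) = -6 (V(O) = -2*((-1 + 5) - 1) = -2*(4 - 1) = -2*3 = -6)
d = 22 (d = -10 - 4*(-2 - 6) = -10 - 4*(-8) = -10 - 1*(-32) = -10 + 32 = 22)
(-4 - 1*(-4))*y(d) = (-4 - 1*(-4))*(-39) = (-4 + 4)*(-39) = 0*(-39) = 0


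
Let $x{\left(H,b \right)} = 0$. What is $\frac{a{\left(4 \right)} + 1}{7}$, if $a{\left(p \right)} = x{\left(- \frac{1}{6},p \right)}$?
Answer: $\frac{1}{7} \approx 0.14286$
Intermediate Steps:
$a{\left(p \right)} = 0$
$\frac{a{\left(4 \right)} + 1}{7} = \frac{0 + 1}{7} = 1 \cdot \frac{1}{7} = \frac{1}{7}$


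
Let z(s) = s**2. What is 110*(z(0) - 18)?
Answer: -1980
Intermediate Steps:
110*(z(0) - 18) = 110*(0**2 - 18) = 110*(0 - 18) = 110*(-18) = -1980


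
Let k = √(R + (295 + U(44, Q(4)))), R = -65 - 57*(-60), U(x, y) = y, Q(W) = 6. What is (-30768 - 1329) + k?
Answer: -32097 + 2*√914 ≈ -32037.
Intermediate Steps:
R = 3355 (R = -65 + 3420 = 3355)
k = 2*√914 (k = √(3355 + (295 + 6)) = √(3355 + 301) = √3656 = 2*√914 ≈ 60.465)
(-30768 - 1329) + k = (-30768 - 1329) + 2*√914 = -32097 + 2*√914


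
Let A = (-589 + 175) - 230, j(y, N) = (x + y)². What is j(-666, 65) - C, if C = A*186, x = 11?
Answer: 548809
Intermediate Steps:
j(y, N) = (11 + y)²
A = -644 (A = -414 - 230 = -644)
C = -119784 (C = -644*186 = -119784)
j(-666, 65) - C = (11 - 666)² - 1*(-119784) = (-655)² + 119784 = 429025 + 119784 = 548809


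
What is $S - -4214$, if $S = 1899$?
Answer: $6113$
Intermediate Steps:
$S - -4214 = 1899 - -4214 = 1899 + 4214 = 6113$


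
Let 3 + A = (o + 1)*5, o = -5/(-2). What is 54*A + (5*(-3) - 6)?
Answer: 762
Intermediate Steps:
o = 5/2 (o = -5*(-½) = 5/2 ≈ 2.5000)
A = 29/2 (A = -3 + (5/2 + 1)*5 = -3 + (7/2)*5 = -3 + 35/2 = 29/2 ≈ 14.500)
54*A + (5*(-3) - 6) = 54*(29/2) + (5*(-3) - 6) = 783 + (-15 - 6) = 783 - 21 = 762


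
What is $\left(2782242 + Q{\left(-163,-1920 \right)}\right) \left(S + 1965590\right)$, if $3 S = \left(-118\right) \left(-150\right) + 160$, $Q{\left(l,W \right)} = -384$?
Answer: $5484553594180$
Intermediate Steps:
$S = \frac{17860}{3}$ ($S = \frac{\left(-118\right) \left(-150\right) + 160}{3} = \frac{17700 + 160}{3} = \frac{1}{3} \cdot 17860 = \frac{17860}{3} \approx 5953.3$)
$\left(2782242 + Q{\left(-163,-1920 \right)}\right) \left(S + 1965590\right) = \left(2782242 - 384\right) \left(\frac{17860}{3} + 1965590\right) = 2781858 \cdot \frac{5914630}{3} = 5484553594180$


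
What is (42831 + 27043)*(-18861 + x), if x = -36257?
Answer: -3851315132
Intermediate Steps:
(42831 + 27043)*(-18861 + x) = (42831 + 27043)*(-18861 - 36257) = 69874*(-55118) = -3851315132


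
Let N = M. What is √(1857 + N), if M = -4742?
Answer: I*√2885 ≈ 53.712*I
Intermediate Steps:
N = -4742
√(1857 + N) = √(1857 - 4742) = √(-2885) = I*√2885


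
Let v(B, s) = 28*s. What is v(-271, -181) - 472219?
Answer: -477287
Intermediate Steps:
v(-271, -181) - 472219 = 28*(-181) - 472219 = -5068 - 472219 = -477287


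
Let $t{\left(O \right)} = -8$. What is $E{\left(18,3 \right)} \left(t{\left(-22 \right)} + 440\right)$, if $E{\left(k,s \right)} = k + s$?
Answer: $9072$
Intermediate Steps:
$E{\left(18,3 \right)} \left(t{\left(-22 \right)} + 440\right) = \left(18 + 3\right) \left(-8 + 440\right) = 21 \cdot 432 = 9072$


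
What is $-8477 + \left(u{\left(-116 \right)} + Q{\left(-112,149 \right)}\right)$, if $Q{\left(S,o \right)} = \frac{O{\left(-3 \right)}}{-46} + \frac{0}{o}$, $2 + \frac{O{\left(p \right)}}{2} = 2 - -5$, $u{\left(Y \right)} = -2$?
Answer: $- \frac{195022}{23} \approx -8479.2$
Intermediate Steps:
$O{\left(p \right)} = 10$ ($O{\left(p \right)} = -4 + 2 \left(2 - -5\right) = -4 + 2 \left(2 + 5\right) = -4 + 2 \cdot 7 = -4 + 14 = 10$)
$Q{\left(S,o \right)} = - \frac{5}{23}$ ($Q{\left(S,o \right)} = \frac{10}{-46} + \frac{0}{o} = 10 \left(- \frac{1}{46}\right) + 0 = - \frac{5}{23} + 0 = - \frac{5}{23}$)
$-8477 + \left(u{\left(-116 \right)} + Q{\left(-112,149 \right)}\right) = -8477 - \frac{51}{23} = - \frac{195022}{23}$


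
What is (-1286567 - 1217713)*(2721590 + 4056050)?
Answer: -16973108299200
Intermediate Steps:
(-1286567 - 1217713)*(2721590 + 4056050) = -2504280*6777640 = -16973108299200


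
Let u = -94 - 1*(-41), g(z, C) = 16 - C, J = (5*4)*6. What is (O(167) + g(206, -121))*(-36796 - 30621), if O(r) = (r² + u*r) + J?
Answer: -1300811015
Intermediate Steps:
J = 120 (J = 20*6 = 120)
u = -53 (u = -94 + 41 = -53)
O(r) = 120 + r² - 53*r (O(r) = (r² - 53*r) + 120 = 120 + r² - 53*r)
(O(167) + g(206, -121))*(-36796 - 30621) = ((120 + 167² - 53*167) + (16 - 1*(-121)))*(-36796 - 30621) = ((120 + 27889 - 8851) + (16 + 121))*(-67417) = (19158 + 137)*(-67417) = 19295*(-67417) = -1300811015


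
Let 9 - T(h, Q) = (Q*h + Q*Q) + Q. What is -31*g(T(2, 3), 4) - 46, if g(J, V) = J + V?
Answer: 109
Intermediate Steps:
T(h, Q) = 9 - Q - Q² - Q*h (T(h, Q) = 9 - ((Q*h + Q*Q) + Q) = 9 - ((Q*h + Q²) + Q) = 9 - ((Q² + Q*h) + Q) = 9 - (Q + Q² + Q*h) = 9 + (-Q - Q² - Q*h) = 9 - Q - Q² - Q*h)
-31*g(T(2, 3), 4) - 46 = -31*((9 - 1*3 - 1*3² - 1*3*2) + 4) - 46 = -31*((9 - 3 - 1*9 - 6) + 4) - 46 = -31*((9 - 3 - 9 - 6) + 4) - 46 = -31*(-9 + 4) - 46 = -31*(-5) - 46 = 155 - 46 = 109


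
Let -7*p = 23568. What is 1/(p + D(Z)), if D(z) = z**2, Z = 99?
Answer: 7/45039 ≈ 0.00015542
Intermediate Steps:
p = -23568/7 (p = -1/7*23568 = -23568/7 ≈ -3366.9)
1/(p + D(Z)) = 1/(-23568/7 + 99**2) = 1/(-23568/7 + 9801) = 1/(45039/7) = 7/45039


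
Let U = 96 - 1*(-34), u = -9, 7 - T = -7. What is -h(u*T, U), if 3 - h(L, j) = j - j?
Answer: -3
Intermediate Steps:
T = 14 (T = 7 - 1*(-7) = 7 + 7 = 14)
U = 130 (U = 96 + 34 = 130)
h(L, j) = 3 (h(L, j) = 3 - (j - j) = 3 - 1*0 = 3 + 0 = 3)
-h(u*T, U) = -1*3 = -3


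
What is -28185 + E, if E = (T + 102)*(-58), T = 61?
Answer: -37639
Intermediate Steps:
E = -9454 (E = (61 + 102)*(-58) = 163*(-58) = -9454)
-28185 + E = -28185 - 9454 = -37639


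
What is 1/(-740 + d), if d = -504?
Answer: -1/1244 ≈ -0.00080386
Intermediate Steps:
1/(-740 + d) = 1/(-740 - 504) = 1/(-1244) = -1/1244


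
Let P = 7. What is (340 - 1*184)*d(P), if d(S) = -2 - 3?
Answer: -780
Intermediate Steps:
d(S) = -5
(340 - 1*184)*d(P) = (340 - 1*184)*(-5) = (340 - 184)*(-5) = 156*(-5) = -780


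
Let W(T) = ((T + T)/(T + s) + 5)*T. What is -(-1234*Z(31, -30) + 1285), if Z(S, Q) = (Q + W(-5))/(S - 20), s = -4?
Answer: -799745/99 ≈ -8078.2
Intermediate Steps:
W(T) = T*(5 + 2*T/(-4 + T)) (W(T) = ((T + T)/(T - 4) + 5)*T = ((2*T)/(-4 + T) + 5)*T = (2*T/(-4 + T) + 5)*T = (5 + 2*T/(-4 + T))*T = T*(5 + 2*T/(-4 + T)))
Z(S, Q) = (-275/9 + Q)/(-20 + S) (Z(S, Q) = (Q - 5*(-20 + 7*(-5))/(-4 - 5))/(S - 20) = (Q - 5*(-20 - 35)/(-9))/(-20 + S) = (Q - 5*(-⅑)*(-55))/(-20 + S) = (Q - 275/9)/(-20 + S) = (-275/9 + Q)/(-20 + S))
-(-1234*Z(31, -30) + 1285) = -(-1234*(-275/9 - 30)/(-20 + 31) + 1285) = -(-1234*(-545)/(11*9) + 1285) = -(-1234*(-545/99) + 1285) = -(672530/99 + 1285) = -1*799745/99 = -799745/99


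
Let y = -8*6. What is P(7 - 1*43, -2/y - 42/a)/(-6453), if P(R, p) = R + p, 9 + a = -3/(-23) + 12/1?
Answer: 395/51624 ≈ 0.0076515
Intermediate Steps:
a = 72/23 (a = -9 + (-3/(-23) + 12/1) = -9 + (-3*(-1/23) + 12*1) = -9 + (3/23 + 12) = -9 + 279/23 = 72/23 ≈ 3.1304)
y = -48
P(7 - 1*43, -2/y - 42/a)/(-6453) = ((7 - 1*43) + (-2/(-48) - 42/72/23))/(-6453) = ((7 - 43) + (-2*(-1/48) - 42*23/72))*(-1/6453) = (-36 + (1/24 - 161/12))*(-1/6453) = (-36 - 107/8)*(-1/6453) = -395/8*(-1/6453) = 395/51624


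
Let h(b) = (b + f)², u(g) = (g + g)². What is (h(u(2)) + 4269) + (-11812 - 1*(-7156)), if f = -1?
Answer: -162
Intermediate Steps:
u(g) = 4*g² (u(g) = (2*g)² = 4*g²)
h(b) = (-1 + b)² (h(b) = (b - 1)² = (-1 + b)²)
(h(u(2)) + 4269) + (-11812 - 1*(-7156)) = ((-1 + 4*2²)² + 4269) + (-11812 - 1*(-7156)) = ((-1 + 4*4)² + 4269) + (-11812 + 7156) = ((-1 + 16)² + 4269) - 4656 = (15² + 4269) - 4656 = (225 + 4269) - 4656 = 4494 - 4656 = -162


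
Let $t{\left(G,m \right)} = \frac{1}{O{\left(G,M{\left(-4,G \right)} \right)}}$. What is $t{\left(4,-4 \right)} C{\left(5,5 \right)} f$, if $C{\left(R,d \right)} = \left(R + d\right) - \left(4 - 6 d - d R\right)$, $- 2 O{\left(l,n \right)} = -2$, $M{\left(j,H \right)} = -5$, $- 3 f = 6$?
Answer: $-122$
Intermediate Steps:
$f = -2$ ($f = \left(- \frac{1}{3}\right) 6 = -2$)
$O{\left(l,n \right)} = 1$ ($O{\left(l,n \right)} = \left(- \frac{1}{2}\right) \left(-2\right) = 1$)
$t{\left(G,m \right)} = 1$ ($t{\left(G,m \right)} = 1^{-1} = 1$)
$C{\left(R,d \right)} = -4 + R + 7 d + R d$ ($C{\left(R,d \right)} = \left(R + d\right) - \left(4 - 6 d - R d\right) = \left(R + d\right) + \left(-4 + 6 d + R d\right) = -4 + R + 7 d + R d$)
$t{\left(4,-4 \right)} C{\left(5,5 \right)} f = 1 \left(-4 + 5 + 7 \cdot 5 + 5 \cdot 5\right) \left(-2\right) = 1 \left(-4 + 5 + 35 + 25\right) \left(-2\right) = 1 \cdot 61 \left(-2\right) = 61 \left(-2\right) = -122$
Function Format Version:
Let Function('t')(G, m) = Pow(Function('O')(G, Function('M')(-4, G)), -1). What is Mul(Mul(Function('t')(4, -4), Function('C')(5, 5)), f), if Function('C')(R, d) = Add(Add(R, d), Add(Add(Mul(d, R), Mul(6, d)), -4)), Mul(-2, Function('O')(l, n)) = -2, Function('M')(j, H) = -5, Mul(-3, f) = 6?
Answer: -122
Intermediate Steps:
f = -2 (f = Mul(Rational(-1, 3), 6) = -2)
Function('O')(l, n) = 1 (Function('O')(l, n) = Mul(Rational(-1, 2), -2) = 1)
Function('t')(G, m) = 1 (Function('t')(G, m) = Pow(1, -1) = 1)
Function('C')(R, d) = Add(-4, R, Mul(7, d), Mul(R, d)) (Function('C')(R, d) = Add(Add(R, d), Add(Add(Mul(R, d), Mul(6, d)), -4)) = Add(Add(R, d), Add(Add(Mul(6, d), Mul(R, d)), -4)) = Add(Add(R, d), Add(-4, Mul(6, d), Mul(R, d))) = Add(-4, R, Mul(7, d), Mul(R, d)))
Mul(Mul(Function('t')(4, -4), Function('C')(5, 5)), f) = Mul(Mul(1, Add(-4, 5, Mul(7, 5), Mul(5, 5))), -2) = Mul(Mul(1, Add(-4, 5, 35, 25)), -2) = Mul(Mul(1, 61), -2) = Mul(61, -2) = -122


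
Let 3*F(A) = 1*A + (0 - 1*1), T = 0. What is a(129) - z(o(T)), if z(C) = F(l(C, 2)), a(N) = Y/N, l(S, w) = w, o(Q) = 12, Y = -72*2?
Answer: -187/129 ≈ -1.4496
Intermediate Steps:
Y = -144
F(A) = -⅓ + A/3 (F(A) = (1*A + (0 - 1*1))/3 = (A + (0 - 1))/3 = (A - 1)/3 = (-1 + A)/3 = -⅓ + A/3)
a(N) = -144/N
z(C) = ⅓ (z(C) = -⅓ + (⅓)*2 = -⅓ + ⅔ = ⅓)
a(129) - z(o(T)) = -144/129 - 1*⅓ = -144*1/129 - ⅓ = -48/43 - ⅓ = -187/129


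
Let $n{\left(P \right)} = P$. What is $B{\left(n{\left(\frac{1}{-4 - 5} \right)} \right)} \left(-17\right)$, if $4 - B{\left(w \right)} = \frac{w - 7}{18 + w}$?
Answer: $- \frac{12036}{161} \approx -74.758$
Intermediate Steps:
$B{\left(w \right)} = 4 - \frac{-7 + w}{18 + w}$ ($B{\left(w \right)} = 4 - \frac{w - 7}{18 + w} = 4 - \frac{-7 + w}{18 + w}$)
$B{\left(n{\left(\frac{1}{-4 - 5} \right)} \right)} \left(-17\right) = \frac{79 + \frac{3}{-4 - 5}}{18 + \frac{1}{-4 - 5}} \left(-17\right) = \frac{79 + \frac{3}{-9}}{18 + \frac{1}{-9}} \left(-17\right) = \frac{79 + 3 \left(- \frac{1}{9}\right)}{18 - \frac{1}{9}} \left(-17\right) = \frac{79 - \frac{1}{3}}{\frac{161}{9}} \left(-17\right) = \frac{9}{161} \cdot \frac{236}{3} \left(-17\right) = \frac{708}{161} \left(-17\right) = - \frac{12036}{161}$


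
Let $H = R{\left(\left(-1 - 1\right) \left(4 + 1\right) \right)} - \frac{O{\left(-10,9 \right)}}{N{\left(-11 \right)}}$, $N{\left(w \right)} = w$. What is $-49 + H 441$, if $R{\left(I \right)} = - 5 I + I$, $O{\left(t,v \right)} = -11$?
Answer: $17150$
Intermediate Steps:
$R{\left(I \right)} = - 4 I$
$H = 39$ ($H = - 4 \left(-1 - 1\right) \left(4 + 1\right) - - \frac{11}{-11} = - 4 \left(\left(-2\right) 5\right) - \left(-11\right) \left(- \frac{1}{11}\right) = \left(-4\right) \left(-10\right) - 1 = 40 - 1 = 39$)
$-49 + H 441 = -49 + 39 \cdot 441 = -49 + 17199 = 17150$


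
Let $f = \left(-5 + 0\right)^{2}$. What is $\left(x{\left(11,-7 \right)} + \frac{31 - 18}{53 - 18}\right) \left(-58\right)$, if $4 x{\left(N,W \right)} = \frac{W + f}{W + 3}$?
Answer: $\frac{6119}{140} \approx 43.707$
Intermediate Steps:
$f = 25$ ($f = \left(-5\right)^{2} = 25$)
$x{\left(N,W \right)} = \frac{25 + W}{4 \left(3 + W\right)}$ ($x{\left(N,W \right)} = \frac{\left(W + 25\right) \frac{1}{W + 3}}{4} = \frac{\left(25 + W\right) \frac{1}{3 + W}}{4} = \frac{\frac{1}{3 + W} \left(25 + W\right)}{4} = \frac{25 + W}{4 \left(3 + W\right)}$)
$\left(x{\left(11,-7 \right)} + \frac{31 - 18}{53 - 18}\right) \left(-58\right) = \left(\frac{25 - 7}{4 \left(3 - 7\right)} + \frac{31 - 18}{53 - 18}\right) \left(-58\right) = \left(\frac{1}{4} \frac{1}{-4} \cdot 18 + \frac{13}{35}\right) \left(-58\right) = \left(\frac{1}{4} \left(- \frac{1}{4}\right) 18 + 13 \cdot \frac{1}{35}\right) \left(-58\right) = \left(- \frac{9}{8} + \frac{13}{35}\right) \left(-58\right) = \left(- \frac{211}{280}\right) \left(-58\right) = \frac{6119}{140}$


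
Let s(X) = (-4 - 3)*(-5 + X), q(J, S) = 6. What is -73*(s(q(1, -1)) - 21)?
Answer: 2044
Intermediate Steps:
s(X) = 35 - 7*X (s(X) = -7*(-5 + X) = 35 - 7*X)
-73*(s(q(1, -1)) - 21) = -73*((35 - 7*6) - 21) = -73*((35 - 42) - 21) = -73*(-7 - 21) = -73*(-28) = 2044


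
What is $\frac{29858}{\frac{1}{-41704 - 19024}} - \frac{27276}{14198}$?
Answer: $- \frac{12872024827414}{7099} \approx -1.8132 \cdot 10^{9}$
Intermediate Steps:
$\frac{29858}{\frac{1}{-41704 - 19024}} - \frac{27276}{14198} = \frac{29858}{\frac{1}{-60728}} - \frac{13638}{7099} = \frac{29858}{- \frac{1}{60728}} - \frac{13638}{7099} = 29858 \left(-60728\right) - \frac{13638}{7099} = -1813216624 - \frac{13638}{7099} = - \frac{12872024827414}{7099}$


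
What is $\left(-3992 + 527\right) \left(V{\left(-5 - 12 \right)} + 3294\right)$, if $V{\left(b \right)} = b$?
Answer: $-11354805$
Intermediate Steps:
$\left(-3992 + 527\right) \left(V{\left(-5 - 12 \right)} + 3294\right) = \left(-3992 + 527\right) \left(\left(-5 - 12\right) + 3294\right) = - 3465 \left(\left(-5 - 12\right) + 3294\right) = - 3465 \left(-17 + 3294\right) = \left(-3465\right) 3277 = -11354805$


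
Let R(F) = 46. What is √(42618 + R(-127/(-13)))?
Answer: 2*√10666 ≈ 206.55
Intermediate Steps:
√(42618 + R(-127/(-13))) = √(42618 + 46) = √42664 = 2*√10666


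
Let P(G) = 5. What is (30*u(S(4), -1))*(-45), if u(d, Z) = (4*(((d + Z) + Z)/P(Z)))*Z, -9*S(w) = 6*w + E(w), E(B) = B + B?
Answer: -6000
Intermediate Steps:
E(B) = 2*B
S(w) = -8*w/9 (S(w) = -(6*w + 2*w)/9 = -8*w/9)
u(d, Z) = Z*(4*d/5 + 8*Z/5) (u(d, Z) = (4*(((d + Z) + Z)/5))*Z = (4*(((Z + d) + Z)*(⅕)))*Z = (4*((d + 2*Z)*(⅕)))*Z = (4*(d/5 + 2*Z/5))*Z = (4*d/5 + 8*Z/5)*Z = Z*(4*d/5 + 8*Z/5))
(30*u(S(4), -1))*(-45) = (30*((⅘)*(-1)*(-8/9*4 + 2*(-1))))*(-45) = (30*((⅘)*(-1)*(-32/9 - 2)))*(-45) = (30*((⅘)*(-1)*(-50/9)))*(-45) = (30*(40/9))*(-45) = (400/3)*(-45) = -6000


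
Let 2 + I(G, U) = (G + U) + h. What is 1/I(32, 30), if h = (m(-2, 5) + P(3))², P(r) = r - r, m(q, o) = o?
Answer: 1/85 ≈ 0.011765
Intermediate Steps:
P(r) = 0
h = 25 (h = (5 + 0)² = 5² = 25)
I(G, U) = 23 + G + U (I(G, U) = -2 + ((G + U) + 25) = -2 + (25 + G + U) = 23 + G + U)
1/I(32, 30) = 1/(23 + 32 + 30) = 1/85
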